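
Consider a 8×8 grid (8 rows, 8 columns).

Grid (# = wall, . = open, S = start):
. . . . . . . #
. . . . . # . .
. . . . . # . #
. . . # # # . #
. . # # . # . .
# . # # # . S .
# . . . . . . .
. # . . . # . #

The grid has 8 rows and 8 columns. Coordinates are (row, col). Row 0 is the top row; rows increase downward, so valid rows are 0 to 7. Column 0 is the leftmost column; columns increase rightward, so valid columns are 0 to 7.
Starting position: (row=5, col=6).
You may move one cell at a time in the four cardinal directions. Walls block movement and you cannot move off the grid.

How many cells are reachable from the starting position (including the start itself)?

Answer: Reachable cells: 43

Derivation:
BFS flood-fill from (row=5, col=6):
  Distance 0: (row=5, col=6)
  Distance 1: (row=4, col=6), (row=5, col=5), (row=5, col=7), (row=6, col=6)
  Distance 2: (row=3, col=6), (row=4, col=7), (row=6, col=5), (row=6, col=7), (row=7, col=6)
  Distance 3: (row=2, col=6), (row=6, col=4)
  Distance 4: (row=1, col=6), (row=6, col=3), (row=7, col=4)
  Distance 5: (row=0, col=6), (row=1, col=7), (row=6, col=2), (row=7, col=3)
  Distance 6: (row=0, col=5), (row=6, col=1), (row=7, col=2)
  Distance 7: (row=0, col=4), (row=5, col=1)
  Distance 8: (row=0, col=3), (row=1, col=4), (row=4, col=1)
  Distance 9: (row=0, col=2), (row=1, col=3), (row=2, col=4), (row=3, col=1), (row=4, col=0)
  Distance 10: (row=0, col=1), (row=1, col=2), (row=2, col=1), (row=2, col=3), (row=3, col=0), (row=3, col=2)
  Distance 11: (row=0, col=0), (row=1, col=1), (row=2, col=0), (row=2, col=2)
  Distance 12: (row=1, col=0)
Total reachable: 43 (grid has 45 open cells total)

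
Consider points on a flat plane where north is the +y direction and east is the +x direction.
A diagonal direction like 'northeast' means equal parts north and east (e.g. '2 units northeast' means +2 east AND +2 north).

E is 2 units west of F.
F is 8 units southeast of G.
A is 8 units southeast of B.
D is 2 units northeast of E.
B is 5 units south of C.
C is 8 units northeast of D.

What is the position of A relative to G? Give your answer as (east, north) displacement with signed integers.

Answer: A is at (east=24, north=-11) relative to G.

Derivation:
Place G at the origin (east=0, north=0).
  F is 8 units southeast of G: delta (east=+8, north=-8); F at (east=8, north=-8).
  E is 2 units west of F: delta (east=-2, north=+0); E at (east=6, north=-8).
  D is 2 units northeast of E: delta (east=+2, north=+2); D at (east=8, north=-6).
  C is 8 units northeast of D: delta (east=+8, north=+8); C at (east=16, north=2).
  B is 5 units south of C: delta (east=+0, north=-5); B at (east=16, north=-3).
  A is 8 units southeast of B: delta (east=+8, north=-8); A at (east=24, north=-11).
Therefore A relative to G: (east=24, north=-11).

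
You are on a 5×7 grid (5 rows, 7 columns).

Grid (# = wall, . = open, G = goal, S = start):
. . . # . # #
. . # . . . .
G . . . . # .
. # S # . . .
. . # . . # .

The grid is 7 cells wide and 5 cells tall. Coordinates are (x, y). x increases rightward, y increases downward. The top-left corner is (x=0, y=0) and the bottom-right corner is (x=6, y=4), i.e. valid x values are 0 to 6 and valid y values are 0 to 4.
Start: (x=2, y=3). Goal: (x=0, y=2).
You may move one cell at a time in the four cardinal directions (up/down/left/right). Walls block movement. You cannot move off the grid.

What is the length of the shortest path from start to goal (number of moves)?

BFS from (x=2, y=3) until reaching (x=0, y=2):
  Distance 0: (x=2, y=3)
  Distance 1: (x=2, y=2)
  Distance 2: (x=1, y=2), (x=3, y=2)
  Distance 3: (x=1, y=1), (x=3, y=1), (x=0, y=2), (x=4, y=2)  <- goal reached here
One shortest path (3 moves): (x=2, y=3) -> (x=2, y=2) -> (x=1, y=2) -> (x=0, y=2)

Answer: Shortest path length: 3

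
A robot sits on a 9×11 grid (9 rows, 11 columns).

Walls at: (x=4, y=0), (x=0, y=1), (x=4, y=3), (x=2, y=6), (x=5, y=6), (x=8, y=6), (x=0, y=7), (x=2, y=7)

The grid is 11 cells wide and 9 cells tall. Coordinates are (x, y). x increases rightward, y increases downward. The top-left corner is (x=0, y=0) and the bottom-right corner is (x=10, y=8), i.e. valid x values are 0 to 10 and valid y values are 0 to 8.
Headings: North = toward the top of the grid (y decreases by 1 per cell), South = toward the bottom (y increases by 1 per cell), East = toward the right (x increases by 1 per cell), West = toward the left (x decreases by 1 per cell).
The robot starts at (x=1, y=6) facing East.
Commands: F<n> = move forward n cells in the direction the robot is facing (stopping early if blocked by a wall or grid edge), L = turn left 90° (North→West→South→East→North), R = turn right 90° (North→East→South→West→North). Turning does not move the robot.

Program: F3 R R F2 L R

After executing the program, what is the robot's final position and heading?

Start: (x=1, y=6), facing East
  F3: move forward 0/3 (blocked), now at (x=1, y=6)
  R: turn right, now facing South
  R: turn right, now facing West
  F2: move forward 1/2 (blocked), now at (x=0, y=6)
  L: turn left, now facing South
  R: turn right, now facing West
Final: (x=0, y=6), facing West

Answer: Final position: (x=0, y=6), facing West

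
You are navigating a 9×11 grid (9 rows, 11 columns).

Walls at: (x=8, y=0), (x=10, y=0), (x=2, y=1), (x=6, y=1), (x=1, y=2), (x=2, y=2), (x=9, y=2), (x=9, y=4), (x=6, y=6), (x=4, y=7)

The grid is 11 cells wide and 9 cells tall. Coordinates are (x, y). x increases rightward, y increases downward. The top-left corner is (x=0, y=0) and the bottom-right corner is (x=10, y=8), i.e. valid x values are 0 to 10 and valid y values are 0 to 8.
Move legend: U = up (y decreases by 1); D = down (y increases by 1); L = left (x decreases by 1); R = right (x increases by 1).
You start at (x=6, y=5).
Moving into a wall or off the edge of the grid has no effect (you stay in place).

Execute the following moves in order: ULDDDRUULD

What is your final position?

Start: (x=6, y=5)
  U (up): (x=6, y=5) -> (x=6, y=4)
  L (left): (x=6, y=4) -> (x=5, y=4)
  D (down): (x=5, y=4) -> (x=5, y=5)
  D (down): (x=5, y=5) -> (x=5, y=6)
  D (down): (x=5, y=6) -> (x=5, y=7)
  R (right): (x=5, y=7) -> (x=6, y=7)
  U (up): blocked, stay at (x=6, y=7)
  U (up): blocked, stay at (x=6, y=7)
  L (left): (x=6, y=7) -> (x=5, y=7)
  D (down): (x=5, y=7) -> (x=5, y=8)
Final: (x=5, y=8)

Answer: Final position: (x=5, y=8)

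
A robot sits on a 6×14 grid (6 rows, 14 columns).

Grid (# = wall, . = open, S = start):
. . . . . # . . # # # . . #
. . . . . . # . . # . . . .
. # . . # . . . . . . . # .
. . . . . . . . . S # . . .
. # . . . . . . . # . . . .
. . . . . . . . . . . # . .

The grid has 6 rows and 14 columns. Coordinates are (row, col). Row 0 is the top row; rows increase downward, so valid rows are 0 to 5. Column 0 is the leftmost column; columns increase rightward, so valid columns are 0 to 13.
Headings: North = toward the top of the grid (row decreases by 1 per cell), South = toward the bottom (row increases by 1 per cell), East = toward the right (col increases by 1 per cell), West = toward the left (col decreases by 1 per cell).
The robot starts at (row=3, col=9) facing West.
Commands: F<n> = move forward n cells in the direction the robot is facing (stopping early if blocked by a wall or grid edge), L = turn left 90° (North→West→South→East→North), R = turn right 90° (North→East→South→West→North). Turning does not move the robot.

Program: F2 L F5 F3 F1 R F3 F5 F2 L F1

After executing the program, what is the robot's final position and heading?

Start: (row=3, col=9), facing West
  F2: move forward 2, now at (row=3, col=7)
  L: turn left, now facing South
  F5: move forward 2/5 (blocked), now at (row=5, col=7)
  F3: move forward 0/3 (blocked), now at (row=5, col=7)
  F1: move forward 0/1 (blocked), now at (row=5, col=7)
  R: turn right, now facing West
  F3: move forward 3, now at (row=5, col=4)
  F5: move forward 4/5 (blocked), now at (row=5, col=0)
  F2: move forward 0/2 (blocked), now at (row=5, col=0)
  L: turn left, now facing South
  F1: move forward 0/1 (blocked), now at (row=5, col=0)
Final: (row=5, col=0), facing South

Answer: Final position: (row=5, col=0), facing South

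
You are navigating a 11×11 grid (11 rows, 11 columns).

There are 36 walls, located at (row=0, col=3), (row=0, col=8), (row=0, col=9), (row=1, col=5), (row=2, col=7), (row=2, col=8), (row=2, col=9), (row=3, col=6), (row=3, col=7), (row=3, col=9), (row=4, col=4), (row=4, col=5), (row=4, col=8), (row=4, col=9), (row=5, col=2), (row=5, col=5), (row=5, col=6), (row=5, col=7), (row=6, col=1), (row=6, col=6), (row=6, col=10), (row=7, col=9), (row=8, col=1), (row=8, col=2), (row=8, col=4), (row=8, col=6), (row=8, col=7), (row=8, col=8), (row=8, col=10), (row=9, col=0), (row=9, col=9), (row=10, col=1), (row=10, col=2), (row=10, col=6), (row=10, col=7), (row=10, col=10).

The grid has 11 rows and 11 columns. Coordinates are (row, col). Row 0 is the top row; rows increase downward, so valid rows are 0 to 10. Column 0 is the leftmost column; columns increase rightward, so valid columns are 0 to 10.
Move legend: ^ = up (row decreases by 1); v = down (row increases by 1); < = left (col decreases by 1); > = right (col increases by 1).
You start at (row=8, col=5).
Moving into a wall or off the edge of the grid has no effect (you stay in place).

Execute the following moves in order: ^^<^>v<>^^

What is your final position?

Start: (row=8, col=5)
  ^ (up): (row=8, col=5) -> (row=7, col=5)
  ^ (up): (row=7, col=5) -> (row=6, col=5)
  < (left): (row=6, col=5) -> (row=6, col=4)
  ^ (up): (row=6, col=4) -> (row=5, col=4)
  > (right): blocked, stay at (row=5, col=4)
  v (down): (row=5, col=4) -> (row=6, col=4)
  < (left): (row=6, col=4) -> (row=6, col=3)
  > (right): (row=6, col=3) -> (row=6, col=4)
  ^ (up): (row=6, col=4) -> (row=5, col=4)
  ^ (up): blocked, stay at (row=5, col=4)
Final: (row=5, col=4)

Answer: Final position: (row=5, col=4)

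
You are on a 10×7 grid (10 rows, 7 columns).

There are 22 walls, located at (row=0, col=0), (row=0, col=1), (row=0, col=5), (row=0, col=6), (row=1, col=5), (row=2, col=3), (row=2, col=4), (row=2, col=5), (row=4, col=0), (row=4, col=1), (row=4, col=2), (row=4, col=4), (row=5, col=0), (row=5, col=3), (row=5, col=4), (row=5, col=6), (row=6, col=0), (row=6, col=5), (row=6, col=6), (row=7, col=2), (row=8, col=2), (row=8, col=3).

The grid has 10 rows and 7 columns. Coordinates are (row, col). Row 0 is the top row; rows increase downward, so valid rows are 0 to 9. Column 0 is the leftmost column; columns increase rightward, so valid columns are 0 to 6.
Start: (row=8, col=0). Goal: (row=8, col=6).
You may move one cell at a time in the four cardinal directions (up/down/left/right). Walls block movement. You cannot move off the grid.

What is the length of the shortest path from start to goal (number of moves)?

Answer: Shortest path length: 8

Derivation:
BFS from (row=8, col=0) until reaching (row=8, col=6):
  Distance 0: (row=8, col=0)
  Distance 1: (row=7, col=0), (row=8, col=1), (row=9, col=0)
  Distance 2: (row=7, col=1), (row=9, col=1)
  Distance 3: (row=6, col=1), (row=9, col=2)
  Distance 4: (row=5, col=1), (row=6, col=2), (row=9, col=3)
  Distance 5: (row=5, col=2), (row=6, col=3), (row=9, col=4)
  Distance 6: (row=6, col=4), (row=7, col=3), (row=8, col=4), (row=9, col=5)
  Distance 7: (row=7, col=4), (row=8, col=5), (row=9, col=6)
  Distance 8: (row=7, col=5), (row=8, col=6)  <- goal reached here
One shortest path (8 moves): (row=8, col=0) -> (row=8, col=1) -> (row=9, col=1) -> (row=9, col=2) -> (row=9, col=3) -> (row=9, col=4) -> (row=9, col=5) -> (row=9, col=6) -> (row=8, col=6)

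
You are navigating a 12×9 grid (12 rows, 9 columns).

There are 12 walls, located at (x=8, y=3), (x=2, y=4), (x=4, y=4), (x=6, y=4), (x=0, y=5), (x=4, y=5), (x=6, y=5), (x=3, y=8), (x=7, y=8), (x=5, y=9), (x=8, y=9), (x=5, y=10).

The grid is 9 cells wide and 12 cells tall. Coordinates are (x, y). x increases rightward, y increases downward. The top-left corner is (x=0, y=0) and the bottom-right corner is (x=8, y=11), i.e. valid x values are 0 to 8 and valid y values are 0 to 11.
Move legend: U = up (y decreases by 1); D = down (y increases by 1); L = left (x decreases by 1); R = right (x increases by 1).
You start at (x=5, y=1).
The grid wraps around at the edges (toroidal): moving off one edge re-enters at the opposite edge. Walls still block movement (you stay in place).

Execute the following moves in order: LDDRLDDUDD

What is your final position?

Start: (x=5, y=1)
  L (left): (x=5, y=1) -> (x=4, y=1)
  D (down): (x=4, y=1) -> (x=4, y=2)
  D (down): (x=4, y=2) -> (x=4, y=3)
  R (right): (x=4, y=3) -> (x=5, y=3)
  L (left): (x=5, y=3) -> (x=4, y=3)
  D (down): blocked, stay at (x=4, y=3)
  D (down): blocked, stay at (x=4, y=3)
  U (up): (x=4, y=3) -> (x=4, y=2)
  D (down): (x=4, y=2) -> (x=4, y=3)
  D (down): blocked, stay at (x=4, y=3)
Final: (x=4, y=3)

Answer: Final position: (x=4, y=3)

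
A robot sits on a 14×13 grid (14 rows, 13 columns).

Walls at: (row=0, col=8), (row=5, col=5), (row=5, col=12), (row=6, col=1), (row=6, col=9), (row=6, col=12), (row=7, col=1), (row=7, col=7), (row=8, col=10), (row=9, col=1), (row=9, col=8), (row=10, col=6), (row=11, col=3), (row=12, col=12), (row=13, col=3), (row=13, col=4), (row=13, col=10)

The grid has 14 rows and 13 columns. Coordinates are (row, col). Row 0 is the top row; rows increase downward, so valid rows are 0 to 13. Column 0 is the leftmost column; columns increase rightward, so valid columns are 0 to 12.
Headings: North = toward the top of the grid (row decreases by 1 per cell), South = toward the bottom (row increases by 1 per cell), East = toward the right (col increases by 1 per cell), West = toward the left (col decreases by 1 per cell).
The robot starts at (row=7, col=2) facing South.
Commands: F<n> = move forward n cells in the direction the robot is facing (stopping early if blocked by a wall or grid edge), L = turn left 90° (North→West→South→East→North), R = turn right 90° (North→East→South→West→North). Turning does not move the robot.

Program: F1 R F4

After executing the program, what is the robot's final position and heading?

Answer: Final position: (row=8, col=0), facing West

Derivation:
Start: (row=7, col=2), facing South
  F1: move forward 1, now at (row=8, col=2)
  R: turn right, now facing West
  F4: move forward 2/4 (blocked), now at (row=8, col=0)
Final: (row=8, col=0), facing West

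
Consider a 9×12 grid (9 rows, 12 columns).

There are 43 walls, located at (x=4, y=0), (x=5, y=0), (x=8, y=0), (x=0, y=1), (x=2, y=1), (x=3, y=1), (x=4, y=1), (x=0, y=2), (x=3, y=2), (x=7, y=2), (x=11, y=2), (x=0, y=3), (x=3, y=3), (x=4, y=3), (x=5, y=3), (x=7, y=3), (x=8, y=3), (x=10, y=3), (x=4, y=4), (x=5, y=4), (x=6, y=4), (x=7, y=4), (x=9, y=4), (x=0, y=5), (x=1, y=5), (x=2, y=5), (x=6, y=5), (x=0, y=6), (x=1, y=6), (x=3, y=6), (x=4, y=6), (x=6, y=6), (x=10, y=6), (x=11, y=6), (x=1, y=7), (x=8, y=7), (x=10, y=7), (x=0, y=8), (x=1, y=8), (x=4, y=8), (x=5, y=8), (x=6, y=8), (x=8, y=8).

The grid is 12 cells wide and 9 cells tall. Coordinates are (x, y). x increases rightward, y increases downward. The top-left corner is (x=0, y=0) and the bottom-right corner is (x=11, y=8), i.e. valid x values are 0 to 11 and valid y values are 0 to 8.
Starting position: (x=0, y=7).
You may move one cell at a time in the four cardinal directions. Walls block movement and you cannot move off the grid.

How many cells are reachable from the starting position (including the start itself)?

BFS flood-fill from (x=0, y=7):
  Distance 0: (x=0, y=7)
Total reachable: 1 (grid has 65 open cells total)

Answer: Reachable cells: 1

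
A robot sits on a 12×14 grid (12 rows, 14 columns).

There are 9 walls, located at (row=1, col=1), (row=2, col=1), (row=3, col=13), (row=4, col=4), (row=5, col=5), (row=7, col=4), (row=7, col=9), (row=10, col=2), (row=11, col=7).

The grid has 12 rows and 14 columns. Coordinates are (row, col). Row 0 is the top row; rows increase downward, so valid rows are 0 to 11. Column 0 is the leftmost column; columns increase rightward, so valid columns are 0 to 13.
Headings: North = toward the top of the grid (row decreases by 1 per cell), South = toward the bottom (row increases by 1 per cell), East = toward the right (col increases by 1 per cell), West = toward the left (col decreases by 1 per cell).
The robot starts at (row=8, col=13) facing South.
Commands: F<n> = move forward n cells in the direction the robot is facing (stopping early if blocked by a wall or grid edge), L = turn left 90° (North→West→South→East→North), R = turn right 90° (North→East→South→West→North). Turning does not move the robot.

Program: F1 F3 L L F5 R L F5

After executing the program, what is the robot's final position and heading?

Start: (row=8, col=13), facing South
  F1: move forward 1, now at (row=9, col=13)
  F3: move forward 2/3 (blocked), now at (row=11, col=13)
  L: turn left, now facing East
  L: turn left, now facing North
  F5: move forward 5, now at (row=6, col=13)
  R: turn right, now facing East
  L: turn left, now facing North
  F5: move forward 2/5 (blocked), now at (row=4, col=13)
Final: (row=4, col=13), facing North

Answer: Final position: (row=4, col=13), facing North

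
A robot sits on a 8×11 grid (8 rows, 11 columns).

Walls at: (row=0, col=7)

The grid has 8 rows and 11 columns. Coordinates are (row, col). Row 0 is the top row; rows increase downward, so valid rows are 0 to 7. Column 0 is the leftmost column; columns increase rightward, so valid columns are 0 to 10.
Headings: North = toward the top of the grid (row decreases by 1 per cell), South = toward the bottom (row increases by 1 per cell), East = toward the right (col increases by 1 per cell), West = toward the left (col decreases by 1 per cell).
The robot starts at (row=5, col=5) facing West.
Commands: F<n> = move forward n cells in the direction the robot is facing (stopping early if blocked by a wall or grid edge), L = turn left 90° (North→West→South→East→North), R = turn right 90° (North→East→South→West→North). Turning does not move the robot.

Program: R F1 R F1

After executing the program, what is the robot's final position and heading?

Start: (row=5, col=5), facing West
  R: turn right, now facing North
  F1: move forward 1, now at (row=4, col=5)
  R: turn right, now facing East
  F1: move forward 1, now at (row=4, col=6)
Final: (row=4, col=6), facing East

Answer: Final position: (row=4, col=6), facing East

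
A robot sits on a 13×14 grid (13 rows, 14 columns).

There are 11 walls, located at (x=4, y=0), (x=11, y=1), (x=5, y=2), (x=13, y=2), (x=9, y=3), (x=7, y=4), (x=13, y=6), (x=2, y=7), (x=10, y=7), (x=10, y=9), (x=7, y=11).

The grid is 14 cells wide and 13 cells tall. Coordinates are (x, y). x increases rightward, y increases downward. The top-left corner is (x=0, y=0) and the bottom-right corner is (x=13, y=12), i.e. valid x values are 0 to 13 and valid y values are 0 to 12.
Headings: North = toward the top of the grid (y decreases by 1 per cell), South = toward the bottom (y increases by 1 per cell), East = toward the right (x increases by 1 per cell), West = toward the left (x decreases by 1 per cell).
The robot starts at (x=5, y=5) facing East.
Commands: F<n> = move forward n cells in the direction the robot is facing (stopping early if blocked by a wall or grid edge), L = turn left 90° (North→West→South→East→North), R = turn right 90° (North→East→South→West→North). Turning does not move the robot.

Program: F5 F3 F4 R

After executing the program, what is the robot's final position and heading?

Start: (x=5, y=5), facing East
  F5: move forward 5, now at (x=10, y=5)
  F3: move forward 3, now at (x=13, y=5)
  F4: move forward 0/4 (blocked), now at (x=13, y=5)
  R: turn right, now facing South
Final: (x=13, y=5), facing South

Answer: Final position: (x=13, y=5), facing South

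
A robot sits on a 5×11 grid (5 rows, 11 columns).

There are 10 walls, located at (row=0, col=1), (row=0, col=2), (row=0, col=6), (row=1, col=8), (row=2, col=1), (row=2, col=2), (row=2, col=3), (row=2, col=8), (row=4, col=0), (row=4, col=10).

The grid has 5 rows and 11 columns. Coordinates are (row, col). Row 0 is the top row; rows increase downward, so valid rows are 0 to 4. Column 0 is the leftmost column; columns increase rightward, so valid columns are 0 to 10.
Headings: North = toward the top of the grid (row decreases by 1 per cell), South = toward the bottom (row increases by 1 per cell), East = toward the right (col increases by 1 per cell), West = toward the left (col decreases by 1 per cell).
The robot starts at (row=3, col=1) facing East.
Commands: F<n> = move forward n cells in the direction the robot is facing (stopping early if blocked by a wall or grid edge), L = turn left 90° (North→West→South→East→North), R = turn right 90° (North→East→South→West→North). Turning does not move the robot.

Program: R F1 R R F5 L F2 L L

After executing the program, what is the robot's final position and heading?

Answer: Final position: (row=3, col=0), facing East

Derivation:
Start: (row=3, col=1), facing East
  R: turn right, now facing South
  F1: move forward 1, now at (row=4, col=1)
  R: turn right, now facing West
  R: turn right, now facing North
  F5: move forward 1/5 (blocked), now at (row=3, col=1)
  L: turn left, now facing West
  F2: move forward 1/2 (blocked), now at (row=3, col=0)
  L: turn left, now facing South
  L: turn left, now facing East
Final: (row=3, col=0), facing East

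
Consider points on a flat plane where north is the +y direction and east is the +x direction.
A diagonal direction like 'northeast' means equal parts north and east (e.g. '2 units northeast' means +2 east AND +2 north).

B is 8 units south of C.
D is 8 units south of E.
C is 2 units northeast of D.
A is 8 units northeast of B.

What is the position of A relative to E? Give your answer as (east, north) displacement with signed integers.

Answer: A is at (east=10, north=-6) relative to E.

Derivation:
Place E at the origin (east=0, north=0).
  D is 8 units south of E: delta (east=+0, north=-8); D at (east=0, north=-8).
  C is 2 units northeast of D: delta (east=+2, north=+2); C at (east=2, north=-6).
  B is 8 units south of C: delta (east=+0, north=-8); B at (east=2, north=-14).
  A is 8 units northeast of B: delta (east=+8, north=+8); A at (east=10, north=-6).
Therefore A relative to E: (east=10, north=-6).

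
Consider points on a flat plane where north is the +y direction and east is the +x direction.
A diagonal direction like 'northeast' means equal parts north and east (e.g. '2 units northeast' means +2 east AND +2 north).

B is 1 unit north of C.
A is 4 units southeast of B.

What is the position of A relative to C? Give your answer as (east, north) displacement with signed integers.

Answer: A is at (east=4, north=-3) relative to C.

Derivation:
Place C at the origin (east=0, north=0).
  B is 1 unit north of C: delta (east=+0, north=+1); B at (east=0, north=1).
  A is 4 units southeast of B: delta (east=+4, north=-4); A at (east=4, north=-3).
Therefore A relative to C: (east=4, north=-3).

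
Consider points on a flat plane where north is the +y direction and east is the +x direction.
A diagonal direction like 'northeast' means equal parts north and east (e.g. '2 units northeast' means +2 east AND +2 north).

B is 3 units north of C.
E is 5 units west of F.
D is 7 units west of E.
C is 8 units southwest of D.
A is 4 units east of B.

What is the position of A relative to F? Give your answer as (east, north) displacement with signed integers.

Answer: A is at (east=-16, north=-5) relative to F.

Derivation:
Place F at the origin (east=0, north=0).
  E is 5 units west of F: delta (east=-5, north=+0); E at (east=-5, north=0).
  D is 7 units west of E: delta (east=-7, north=+0); D at (east=-12, north=0).
  C is 8 units southwest of D: delta (east=-8, north=-8); C at (east=-20, north=-8).
  B is 3 units north of C: delta (east=+0, north=+3); B at (east=-20, north=-5).
  A is 4 units east of B: delta (east=+4, north=+0); A at (east=-16, north=-5).
Therefore A relative to F: (east=-16, north=-5).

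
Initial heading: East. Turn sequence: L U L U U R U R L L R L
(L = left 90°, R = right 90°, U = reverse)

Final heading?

Answer: Final heading: West

Derivation:
Start: East
  L (left (90° counter-clockwise)) -> North
  U (U-turn (180°)) -> South
  L (left (90° counter-clockwise)) -> East
  U (U-turn (180°)) -> West
  U (U-turn (180°)) -> East
  R (right (90° clockwise)) -> South
  U (U-turn (180°)) -> North
  R (right (90° clockwise)) -> East
  L (left (90° counter-clockwise)) -> North
  L (left (90° counter-clockwise)) -> West
  R (right (90° clockwise)) -> North
  L (left (90° counter-clockwise)) -> West
Final: West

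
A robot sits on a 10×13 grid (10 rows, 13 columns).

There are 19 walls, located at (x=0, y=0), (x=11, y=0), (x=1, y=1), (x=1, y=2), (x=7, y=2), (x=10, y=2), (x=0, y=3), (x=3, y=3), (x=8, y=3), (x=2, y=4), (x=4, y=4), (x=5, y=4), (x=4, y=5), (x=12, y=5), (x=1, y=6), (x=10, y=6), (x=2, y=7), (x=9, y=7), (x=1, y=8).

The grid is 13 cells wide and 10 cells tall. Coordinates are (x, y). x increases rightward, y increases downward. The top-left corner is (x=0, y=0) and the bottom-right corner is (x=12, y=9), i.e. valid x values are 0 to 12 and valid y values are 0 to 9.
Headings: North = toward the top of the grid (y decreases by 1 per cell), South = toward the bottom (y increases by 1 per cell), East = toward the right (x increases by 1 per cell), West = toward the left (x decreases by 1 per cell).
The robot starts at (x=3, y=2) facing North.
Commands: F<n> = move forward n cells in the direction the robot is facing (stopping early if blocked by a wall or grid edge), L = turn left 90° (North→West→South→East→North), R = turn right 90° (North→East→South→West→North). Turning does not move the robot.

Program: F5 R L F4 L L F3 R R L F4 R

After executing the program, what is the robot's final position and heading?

Answer: Final position: (x=2, y=2), facing North

Derivation:
Start: (x=3, y=2), facing North
  F5: move forward 2/5 (blocked), now at (x=3, y=0)
  R: turn right, now facing East
  L: turn left, now facing North
  F4: move forward 0/4 (blocked), now at (x=3, y=0)
  L: turn left, now facing West
  L: turn left, now facing South
  F3: move forward 2/3 (blocked), now at (x=3, y=2)
  R: turn right, now facing West
  R: turn right, now facing North
  L: turn left, now facing West
  F4: move forward 1/4 (blocked), now at (x=2, y=2)
  R: turn right, now facing North
Final: (x=2, y=2), facing North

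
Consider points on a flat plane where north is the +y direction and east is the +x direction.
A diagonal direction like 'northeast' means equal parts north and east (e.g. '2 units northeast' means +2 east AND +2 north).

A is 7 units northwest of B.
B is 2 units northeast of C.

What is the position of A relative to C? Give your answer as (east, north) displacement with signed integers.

Place C at the origin (east=0, north=0).
  B is 2 units northeast of C: delta (east=+2, north=+2); B at (east=2, north=2).
  A is 7 units northwest of B: delta (east=-7, north=+7); A at (east=-5, north=9).
Therefore A relative to C: (east=-5, north=9).

Answer: A is at (east=-5, north=9) relative to C.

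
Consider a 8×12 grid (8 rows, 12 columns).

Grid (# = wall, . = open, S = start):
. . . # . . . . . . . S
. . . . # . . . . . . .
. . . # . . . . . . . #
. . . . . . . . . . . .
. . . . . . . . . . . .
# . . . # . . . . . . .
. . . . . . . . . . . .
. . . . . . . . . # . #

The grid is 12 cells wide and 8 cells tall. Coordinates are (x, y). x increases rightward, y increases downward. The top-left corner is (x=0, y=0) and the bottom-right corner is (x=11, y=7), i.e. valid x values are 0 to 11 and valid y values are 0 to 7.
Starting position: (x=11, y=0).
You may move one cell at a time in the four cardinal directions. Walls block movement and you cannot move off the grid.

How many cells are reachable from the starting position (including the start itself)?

BFS flood-fill from (x=11, y=0):
  Distance 0: (x=11, y=0)
  Distance 1: (x=10, y=0), (x=11, y=1)
  Distance 2: (x=9, y=0), (x=10, y=1)
  Distance 3: (x=8, y=0), (x=9, y=1), (x=10, y=2)
  Distance 4: (x=7, y=0), (x=8, y=1), (x=9, y=2), (x=10, y=3)
  Distance 5: (x=6, y=0), (x=7, y=1), (x=8, y=2), (x=9, y=3), (x=11, y=3), (x=10, y=4)
  Distance 6: (x=5, y=0), (x=6, y=1), (x=7, y=2), (x=8, y=3), (x=9, y=4), (x=11, y=4), (x=10, y=5)
  Distance 7: (x=4, y=0), (x=5, y=1), (x=6, y=2), (x=7, y=3), (x=8, y=4), (x=9, y=5), (x=11, y=5), (x=10, y=6)
  Distance 8: (x=5, y=2), (x=6, y=3), (x=7, y=4), (x=8, y=5), (x=9, y=6), (x=11, y=6), (x=10, y=7)
  Distance 9: (x=4, y=2), (x=5, y=3), (x=6, y=4), (x=7, y=5), (x=8, y=6)
  Distance 10: (x=4, y=3), (x=5, y=4), (x=6, y=5), (x=7, y=6), (x=8, y=7)
  Distance 11: (x=3, y=3), (x=4, y=4), (x=5, y=5), (x=6, y=6), (x=7, y=7)
  Distance 12: (x=2, y=3), (x=3, y=4), (x=5, y=6), (x=6, y=7)
  Distance 13: (x=2, y=2), (x=1, y=3), (x=2, y=4), (x=3, y=5), (x=4, y=6), (x=5, y=7)
  Distance 14: (x=2, y=1), (x=1, y=2), (x=0, y=3), (x=1, y=4), (x=2, y=5), (x=3, y=6), (x=4, y=7)
  Distance 15: (x=2, y=0), (x=1, y=1), (x=3, y=1), (x=0, y=2), (x=0, y=4), (x=1, y=5), (x=2, y=6), (x=3, y=7)
  Distance 16: (x=1, y=0), (x=0, y=1), (x=1, y=6), (x=2, y=7)
  Distance 17: (x=0, y=0), (x=0, y=6), (x=1, y=7)
  Distance 18: (x=0, y=7)
Total reachable: 88 (grid has 88 open cells total)

Answer: Reachable cells: 88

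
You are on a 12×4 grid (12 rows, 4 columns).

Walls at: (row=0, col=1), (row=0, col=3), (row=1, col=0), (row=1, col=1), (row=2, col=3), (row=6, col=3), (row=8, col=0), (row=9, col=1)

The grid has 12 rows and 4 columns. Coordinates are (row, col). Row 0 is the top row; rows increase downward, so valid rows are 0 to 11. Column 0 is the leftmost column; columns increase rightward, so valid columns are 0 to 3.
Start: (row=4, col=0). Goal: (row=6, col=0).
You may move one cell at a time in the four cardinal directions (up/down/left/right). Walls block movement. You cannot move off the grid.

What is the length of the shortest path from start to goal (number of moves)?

BFS from (row=4, col=0) until reaching (row=6, col=0):
  Distance 0: (row=4, col=0)
  Distance 1: (row=3, col=0), (row=4, col=1), (row=5, col=0)
  Distance 2: (row=2, col=0), (row=3, col=1), (row=4, col=2), (row=5, col=1), (row=6, col=0)  <- goal reached here
One shortest path (2 moves): (row=4, col=0) -> (row=5, col=0) -> (row=6, col=0)

Answer: Shortest path length: 2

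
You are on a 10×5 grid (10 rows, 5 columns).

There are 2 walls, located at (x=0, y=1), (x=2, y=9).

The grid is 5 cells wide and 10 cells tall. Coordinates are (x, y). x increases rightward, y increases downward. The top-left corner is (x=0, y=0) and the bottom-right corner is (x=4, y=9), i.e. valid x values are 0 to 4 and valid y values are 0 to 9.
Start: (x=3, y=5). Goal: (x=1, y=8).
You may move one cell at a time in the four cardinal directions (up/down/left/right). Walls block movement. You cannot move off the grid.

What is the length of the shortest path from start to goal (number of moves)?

BFS from (x=3, y=5) until reaching (x=1, y=8):
  Distance 0: (x=3, y=5)
  Distance 1: (x=3, y=4), (x=2, y=5), (x=4, y=5), (x=3, y=6)
  Distance 2: (x=3, y=3), (x=2, y=4), (x=4, y=4), (x=1, y=5), (x=2, y=6), (x=4, y=6), (x=3, y=7)
  Distance 3: (x=3, y=2), (x=2, y=3), (x=4, y=3), (x=1, y=4), (x=0, y=5), (x=1, y=6), (x=2, y=7), (x=4, y=7), (x=3, y=8)
  Distance 4: (x=3, y=1), (x=2, y=2), (x=4, y=2), (x=1, y=3), (x=0, y=4), (x=0, y=6), (x=1, y=7), (x=2, y=8), (x=4, y=8), (x=3, y=9)
  Distance 5: (x=3, y=0), (x=2, y=1), (x=4, y=1), (x=1, y=2), (x=0, y=3), (x=0, y=7), (x=1, y=8), (x=4, y=9)  <- goal reached here
One shortest path (5 moves): (x=3, y=5) -> (x=2, y=5) -> (x=1, y=5) -> (x=1, y=6) -> (x=1, y=7) -> (x=1, y=8)

Answer: Shortest path length: 5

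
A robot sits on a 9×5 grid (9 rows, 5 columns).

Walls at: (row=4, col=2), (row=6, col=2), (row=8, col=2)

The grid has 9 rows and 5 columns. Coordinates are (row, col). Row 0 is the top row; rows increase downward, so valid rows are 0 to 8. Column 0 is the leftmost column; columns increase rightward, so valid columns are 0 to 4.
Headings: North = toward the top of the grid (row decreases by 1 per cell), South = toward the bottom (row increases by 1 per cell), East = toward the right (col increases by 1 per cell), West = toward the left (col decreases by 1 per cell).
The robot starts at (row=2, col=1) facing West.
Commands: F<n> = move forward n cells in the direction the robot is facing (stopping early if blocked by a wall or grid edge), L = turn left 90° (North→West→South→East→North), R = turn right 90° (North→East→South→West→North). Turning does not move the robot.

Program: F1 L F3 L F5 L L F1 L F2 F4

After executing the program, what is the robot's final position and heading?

Start: (row=2, col=1), facing West
  F1: move forward 1, now at (row=2, col=0)
  L: turn left, now facing South
  F3: move forward 3, now at (row=5, col=0)
  L: turn left, now facing East
  F5: move forward 4/5 (blocked), now at (row=5, col=4)
  L: turn left, now facing North
  L: turn left, now facing West
  F1: move forward 1, now at (row=5, col=3)
  L: turn left, now facing South
  F2: move forward 2, now at (row=7, col=3)
  F4: move forward 1/4 (blocked), now at (row=8, col=3)
Final: (row=8, col=3), facing South

Answer: Final position: (row=8, col=3), facing South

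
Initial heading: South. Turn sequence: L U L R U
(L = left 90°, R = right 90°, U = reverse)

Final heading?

Answer: Final heading: East

Derivation:
Start: South
  L (left (90° counter-clockwise)) -> East
  U (U-turn (180°)) -> West
  L (left (90° counter-clockwise)) -> South
  R (right (90° clockwise)) -> West
  U (U-turn (180°)) -> East
Final: East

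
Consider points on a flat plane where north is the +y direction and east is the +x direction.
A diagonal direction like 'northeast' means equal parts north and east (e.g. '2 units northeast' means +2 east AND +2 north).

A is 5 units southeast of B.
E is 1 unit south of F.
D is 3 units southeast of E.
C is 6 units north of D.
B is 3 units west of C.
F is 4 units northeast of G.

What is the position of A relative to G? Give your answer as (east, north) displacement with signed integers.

Place G at the origin (east=0, north=0).
  F is 4 units northeast of G: delta (east=+4, north=+4); F at (east=4, north=4).
  E is 1 unit south of F: delta (east=+0, north=-1); E at (east=4, north=3).
  D is 3 units southeast of E: delta (east=+3, north=-3); D at (east=7, north=0).
  C is 6 units north of D: delta (east=+0, north=+6); C at (east=7, north=6).
  B is 3 units west of C: delta (east=-3, north=+0); B at (east=4, north=6).
  A is 5 units southeast of B: delta (east=+5, north=-5); A at (east=9, north=1).
Therefore A relative to G: (east=9, north=1).

Answer: A is at (east=9, north=1) relative to G.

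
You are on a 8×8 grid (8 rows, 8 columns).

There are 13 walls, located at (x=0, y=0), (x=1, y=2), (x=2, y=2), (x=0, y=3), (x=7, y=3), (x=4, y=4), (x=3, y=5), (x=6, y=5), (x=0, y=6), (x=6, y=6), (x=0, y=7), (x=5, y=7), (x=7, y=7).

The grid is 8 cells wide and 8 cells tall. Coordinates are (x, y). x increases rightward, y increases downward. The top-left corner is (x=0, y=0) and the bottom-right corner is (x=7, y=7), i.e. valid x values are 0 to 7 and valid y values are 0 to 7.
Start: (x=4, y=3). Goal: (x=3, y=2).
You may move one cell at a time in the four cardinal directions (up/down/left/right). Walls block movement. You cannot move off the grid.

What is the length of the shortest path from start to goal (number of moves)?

Answer: Shortest path length: 2

Derivation:
BFS from (x=4, y=3) until reaching (x=3, y=2):
  Distance 0: (x=4, y=3)
  Distance 1: (x=4, y=2), (x=3, y=3), (x=5, y=3)
  Distance 2: (x=4, y=1), (x=3, y=2), (x=5, y=2), (x=2, y=3), (x=6, y=3), (x=3, y=4), (x=5, y=4)  <- goal reached here
One shortest path (2 moves): (x=4, y=3) -> (x=3, y=3) -> (x=3, y=2)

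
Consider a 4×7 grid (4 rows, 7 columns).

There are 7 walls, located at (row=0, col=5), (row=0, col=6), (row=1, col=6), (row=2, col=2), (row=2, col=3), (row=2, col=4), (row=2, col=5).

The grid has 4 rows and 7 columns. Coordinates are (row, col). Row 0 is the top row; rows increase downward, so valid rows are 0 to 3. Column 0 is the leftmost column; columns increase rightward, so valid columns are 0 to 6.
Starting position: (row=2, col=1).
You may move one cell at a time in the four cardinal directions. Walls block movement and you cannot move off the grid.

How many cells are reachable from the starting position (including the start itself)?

Answer: Reachable cells: 21

Derivation:
BFS flood-fill from (row=2, col=1):
  Distance 0: (row=2, col=1)
  Distance 1: (row=1, col=1), (row=2, col=0), (row=3, col=1)
  Distance 2: (row=0, col=1), (row=1, col=0), (row=1, col=2), (row=3, col=0), (row=3, col=2)
  Distance 3: (row=0, col=0), (row=0, col=2), (row=1, col=3), (row=3, col=3)
  Distance 4: (row=0, col=3), (row=1, col=4), (row=3, col=4)
  Distance 5: (row=0, col=4), (row=1, col=5), (row=3, col=5)
  Distance 6: (row=3, col=6)
  Distance 7: (row=2, col=6)
Total reachable: 21 (grid has 21 open cells total)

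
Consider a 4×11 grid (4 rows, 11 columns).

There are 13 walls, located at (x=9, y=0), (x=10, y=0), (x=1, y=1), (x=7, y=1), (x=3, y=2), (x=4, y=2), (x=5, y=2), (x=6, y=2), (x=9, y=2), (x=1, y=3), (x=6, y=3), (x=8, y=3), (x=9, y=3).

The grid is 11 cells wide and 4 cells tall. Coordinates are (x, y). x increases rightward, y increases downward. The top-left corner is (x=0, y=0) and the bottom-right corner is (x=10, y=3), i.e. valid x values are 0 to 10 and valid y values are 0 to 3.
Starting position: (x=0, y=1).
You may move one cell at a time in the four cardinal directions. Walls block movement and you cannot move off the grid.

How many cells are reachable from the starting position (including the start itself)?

BFS flood-fill from (x=0, y=1):
  Distance 0: (x=0, y=1)
  Distance 1: (x=0, y=0), (x=0, y=2)
  Distance 2: (x=1, y=0), (x=1, y=2), (x=0, y=3)
  Distance 3: (x=2, y=0), (x=2, y=2)
  Distance 4: (x=3, y=0), (x=2, y=1), (x=2, y=3)
  Distance 5: (x=4, y=0), (x=3, y=1), (x=3, y=3)
  Distance 6: (x=5, y=0), (x=4, y=1), (x=4, y=3)
  Distance 7: (x=6, y=0), (x=5, y=1), (x=5, y=3)
  Distance 8: (x=7, y=0), (x=6, y=1)
  Distance 9: (x=8, y=0)
  Distance 10: (x=8, y=1)
  Distance 11: (x=9, y=1), (x=8, y=2)
  Distance 12: (x=10, y=1), (x=7, y=2)
  Distance 13: (x=10, y=2), (x=7, y=3)
  Distance 14: (x=10, y=3)
Total reachable: 31 (grid has 31 open cells total)

Answer: Reachable cells: 31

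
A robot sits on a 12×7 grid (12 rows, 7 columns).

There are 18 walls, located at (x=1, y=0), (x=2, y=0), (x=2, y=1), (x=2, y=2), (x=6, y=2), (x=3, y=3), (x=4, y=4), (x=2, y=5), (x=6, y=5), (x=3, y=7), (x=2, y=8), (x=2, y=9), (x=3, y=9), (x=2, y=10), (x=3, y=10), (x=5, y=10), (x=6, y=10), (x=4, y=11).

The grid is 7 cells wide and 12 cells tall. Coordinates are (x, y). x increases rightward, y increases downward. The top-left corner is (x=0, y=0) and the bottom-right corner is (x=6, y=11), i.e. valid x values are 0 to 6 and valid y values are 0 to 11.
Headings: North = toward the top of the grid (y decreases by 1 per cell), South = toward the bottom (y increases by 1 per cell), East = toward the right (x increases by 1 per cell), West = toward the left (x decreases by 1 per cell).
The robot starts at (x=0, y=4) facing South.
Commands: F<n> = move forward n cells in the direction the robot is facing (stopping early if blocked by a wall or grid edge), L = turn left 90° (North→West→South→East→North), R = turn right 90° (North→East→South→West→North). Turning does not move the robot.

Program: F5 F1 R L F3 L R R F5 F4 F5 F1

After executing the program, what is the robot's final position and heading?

Answer: Final position: (x=0, y=11), facing West

Derivation:
Start: (x=0, y=4), facing South
  F5: move forward 5, now at (x=0, y=9)
  F1: move forward 1, now at (x=0, y=10)
  R: turn right, now facing West
  L: turn left, now facing South
  F3: move forward 1/3 (blocked), now at (x=0, y=11)
  L: turn left, now facing East
  R: turn right, now facing South
  R: turn right, now facing West
  F5: move forward 0/5 (blocked), now at (x=0, y=11)
  F4: move forward 0/4 (blocked), now at (x=0, y=11)
  F5: move forward 0/5 (blocked), now at (x=0, y=11)
  F1: move forward 0/1 (blocked), now at (x=0, y=11)
Final: (x=0, y=11), facing West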